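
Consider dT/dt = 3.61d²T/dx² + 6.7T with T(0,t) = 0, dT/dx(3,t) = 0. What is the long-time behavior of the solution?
As t → ∞, T grows unboundedly. Reaction dominates diffusion (r=6.7 > κπ²/(4L²)≈0.99); solution grows exponentially.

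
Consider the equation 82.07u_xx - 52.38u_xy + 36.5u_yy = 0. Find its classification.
Elliptic. (A = 82.07, B = -52.38, C = 36.5 gives B² - 4AC = -9238.5556.)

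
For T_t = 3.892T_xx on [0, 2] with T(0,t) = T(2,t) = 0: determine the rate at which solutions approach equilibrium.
Eigenvalues: λₙ = 3.892n²π²/2².
First three modes:
  n=1: λ₁ = 3.892π²/2² ≈ 9.603
  n=2: λ₂ = 15.568π²/2² ≈ 38.413 (4× faster decay)
  n=3: λ₃ = 35.028π²/2² ≈ 86.428 (9× faster decay)
As t → ∞, higher modes decay exponentially faster. The n=1 mode dominates: T ~ c₁ sin(πx/2) e^{-λ₁t}.
Decay rate: λ₁ = 3.892π²/2² ≈ 9.603.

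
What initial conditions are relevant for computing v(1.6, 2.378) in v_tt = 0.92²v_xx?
Domain of dependence: [-0.58776, 3.78776]. Signals travel at speed 0.92, so data within |x - 1.6| ≤ 0.92·2.378 = 2.18776 can reach the point.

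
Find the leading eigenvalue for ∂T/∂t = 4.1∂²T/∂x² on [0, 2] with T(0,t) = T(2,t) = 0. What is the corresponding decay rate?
Eigenvalues: λₙ = 4.1n²π²/2².
First three modes:
  n=1: λ₁ = 4.1π²/2² ≈ 10.116
  n=2: λ₂ = 16.4π²/2² ≈ 40.465 (4× faster decay)
  n=3: λ₃ = 36.9π²/2² ≈ 91.047 (9× faster decay)
As t → ∞, higher modes decay exponentially faster. The n=1 mode dominates: T ~ c₁ sin(πx/2) e^{-λ₁t}.
Decay rate: λ₁ = 4.1π²/2² ≈ 10.116.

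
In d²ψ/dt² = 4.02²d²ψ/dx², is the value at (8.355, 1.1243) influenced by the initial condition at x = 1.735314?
No. The domain of dependence is [3.835314, 12.874686], and 1.735314 is outside this interval.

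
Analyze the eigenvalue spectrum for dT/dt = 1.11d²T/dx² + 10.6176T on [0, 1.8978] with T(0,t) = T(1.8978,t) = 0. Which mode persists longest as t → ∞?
Eigenvalues: λₙ = 1.11n²π²/1.8978² - 10.6176.
First three modes:
  n=1: λ₁ = 1.11π²/1.8978² - 10.6176 ≈ -7.576
  n=2: λ₂ = 4.44π²/1.8978² - 10.6176 ≈ 1.549
  n=3: λ₃ = 9.99π²/1.8978² - 10.6176 ≈ 16.758
Since 1.11π²/1.8978² ≈ 3.042 < 10.6176, λ₁ < 0.
The n=1 mode grows fastest (−λₙ is largest for n=1) → dominates.
Asymptotic: T ~ c₁ sin(πx/1.8978) e^{7.576t} (exponential growth at rate −λ₁ ≈ 7.576).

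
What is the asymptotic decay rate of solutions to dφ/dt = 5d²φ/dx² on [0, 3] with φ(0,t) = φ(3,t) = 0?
Eigenvalues: λₙ = 5n²π²/3².
First three modes:
  n=1: λ₁ = 5π²/3² ≈ 5.483
  n=2: λ₂ = 20π²/3² ≈ 21.932 (4× faster decay)
  n=3: λ₃ = 45π²/3² ≈ 49.348 (9× faster decay)
As t → ∞, higher modes decay exponentially faster. The n=1 mode dominates: φ ~ c₁ sin(πx/3) e^{-λ₁t}.
Decay rate: λ₁ = 5π²/3² ≈ 5.483.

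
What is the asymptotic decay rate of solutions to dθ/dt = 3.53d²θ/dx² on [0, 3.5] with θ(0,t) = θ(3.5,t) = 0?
Eigenvalues: λₙ = 3.53n²π²/3.5².
First three modes:
  n=1: λ₁ = 3.53π²/3.5² ≈ 2.844
  n=2: λ₂ = 14.12π²/3.5² ≈ 11.376 (4× faster decay)
  n=3: λ₃ = 31.77π²/3.5² ≈ 25.597 (9× faster decay)
As t → ∞, higher modes decay exponentially faster. The n=1 mode dominates: θ ~ c₁ sin(πx/3.5) e^{-λ₁t}.
Decay rate: λ₁ = 3.53π²/3.5² ≈ 2.844.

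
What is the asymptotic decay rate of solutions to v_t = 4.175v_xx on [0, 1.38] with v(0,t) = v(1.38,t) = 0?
Eigenvalues: λₙ = 4.175n²π²/1.38².
First three modes:
  n=1: λ₁ = 4.175π²/1.38² ≈ 21.637
  n=2: λ₂ = 16.7π²/1.38² ≈ 86.548 (4× faster decay)
  n=3: λ₃ = 37.575π²/1.38² ≈ 194.733 (9× faster decay)
As t → ∞, higher modes decay exponentially faster. The n=1 mode dominates: v ~ c₁ sin(πx/1.38) e^{-λ₁t}.
Decay rate: λ₁ = 4.175π²/1.38² ≈ 21.637.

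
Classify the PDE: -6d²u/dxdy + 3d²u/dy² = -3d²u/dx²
Rewriting in standard form: 3d²u/dx² - 6d²u/dxdy + 3d²u/dy² = 0. A = 3, B = -6, C = 3. Discriminant B² - 4AC = 0. Since 0 = 0, parabolic.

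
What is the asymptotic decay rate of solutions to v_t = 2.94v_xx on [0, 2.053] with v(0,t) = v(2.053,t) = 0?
Eigenvalues: λₙ = 2.94n²π²/2.053².
First three modes:
  n=1: λ₁ = 2.94π²/2.053² ≈ 6.884
  n=2: λ₂ = 11.76π²/2.053² ≈ 27.538 (4× faster decay)
  n=3: λ₃ = 26.46π²/2.053² ≈ 61.96 (9× faster decay)
As t → ∞, higher modes decay exponentially faster. The n=1 mode dominates: v ~ c₁ sin(πx/2.053) e^{-λ₁t}.
Decay rate: λ₁ = 2.94π²/2.053² ≈ 6.884.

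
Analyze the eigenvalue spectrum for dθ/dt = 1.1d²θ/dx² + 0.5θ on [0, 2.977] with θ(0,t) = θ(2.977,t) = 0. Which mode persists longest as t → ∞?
Eigenvalues: λₙ = 1.1n²π²/2.977² - 0.5.
First three modes:
  n=1: λ₁ = 1.1π²/2.977² - 0.5 ≈ 0.725
  n=2: λ₂ = 4.4π²/2.977² - 0.5 ≈ 4.4
  n=3: λ₃ = 9.9π²/2.977² - 0.5 ≈ 10.525
Since 1.1π²/2.977² ≈ 1.225 > 0.5, all λₙ > 0.
The n=1 mode decays slowest → dominates as t → ∞.
Asymptotic: θ ~ c₁ sin(πx/2.977) e^{-λ₁t} with decay rate λ₁ ≈ 0.725.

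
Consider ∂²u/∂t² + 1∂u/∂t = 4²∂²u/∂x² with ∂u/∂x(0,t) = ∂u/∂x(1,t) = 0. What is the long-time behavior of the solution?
As t → ∞, u → constant (steady state). Damping (γ=1) dissipates the nonconstant modes; with Neumann BCs the spatial average obeys M''+γM'=0 and tends to a finite limit.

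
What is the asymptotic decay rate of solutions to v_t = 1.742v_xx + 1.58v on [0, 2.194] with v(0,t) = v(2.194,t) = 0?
Eigenvalues: λₙ = 1.742n²π²/2.194² - 1.58.
First three modes:
  n=1: λ₁ = 1.742π²/2.194² - 1.58 ≈ 1.992
  n=2: λ₂ = 6.968π²/2.194² - 1.58 ≈ 12.707
  n=3: λ₃ = 15.678π²/2.194² - 1.58 ≈ 30.565
Since 1.742π²/2.194² ≈ 3.572 > 1.58, all λₙ > 0.
The n=1 mode decays slowest → dominates as t → ∞.
Asymptotic: v ~ c₁ sin(πx/2.194) e^{-λ₁t} with decay rate λ₁ ≈ 1.992.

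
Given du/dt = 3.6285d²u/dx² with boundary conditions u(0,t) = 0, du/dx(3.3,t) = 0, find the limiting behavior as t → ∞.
u → 0. Heat escapes through the Dirichlet boundary.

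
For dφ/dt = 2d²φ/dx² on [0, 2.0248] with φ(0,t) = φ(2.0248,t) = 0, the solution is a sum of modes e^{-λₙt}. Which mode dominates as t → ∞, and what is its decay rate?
Eigenvalues: λₙ = 2n²π²/2.0248².
First three modes:
  n=1: λ₁ = 2π²/2.0248² ≈ 4.815
  n=2: λ₂ = 8π²/2.0248² ≈ 19.259 (4× faster decay)
  n=3: λ₃ = 18π²/2.0248² ≈ 43.332 (9× faster decay)
As t → ∞, higher modes decay exponentially faster. The n=1 mode dominates: φ ~ c₁ sin(πx/2.0248) e^{-λ₁t}.
Decay rate: λ₁ = 2π²/2.0248² ≈ 4.815.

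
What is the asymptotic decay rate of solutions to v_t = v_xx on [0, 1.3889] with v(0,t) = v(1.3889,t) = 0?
Eigenvalues: λₙ = n²π²/1.3889².
First three modes:
  n=1: λ₁ = π²/1.3889² ≈ 5.116
  n=2: λ₂ = 4π²/1.3889² ≈ 20.465 (4× faster decay)
  n=3: λ₃ = 9π²/1.3889² ≈ 46.047 (9× faster decay)
As t → ∞, higher modes decay exponentially faster. The n=1 mode dominates: v ~ c₁ sin(πx/1.3889) e^{-λ₁t}.
Decay rate: λ₁ = π²/1.3889² ≈ 5.116.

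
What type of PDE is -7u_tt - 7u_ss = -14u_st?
Rewriting in standard form: -7u_ss + 14u_st - 7u_tt = 0. With A = -7, B = 14, C = -7, the discriminant is 0. This is a parabolic PDE.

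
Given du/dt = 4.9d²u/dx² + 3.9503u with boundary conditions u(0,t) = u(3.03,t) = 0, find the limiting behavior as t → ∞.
u → 0. Diffusion dominates reaction (r=3.9503 < κπ²/L²≈5.27); solution decays.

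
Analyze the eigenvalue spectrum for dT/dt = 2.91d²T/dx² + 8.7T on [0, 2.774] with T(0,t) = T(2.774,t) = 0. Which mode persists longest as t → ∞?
Eigenvalues: λₙ = 2.91n²π²/2.774² - 8.7.
First three modes:
  n=1: λ₁ = 2.91π²/2.774² - 8.7 ≈ -4.968
  n=2: λ₂ = 11.64π²/2.774² - 8.7 ≈ 6.229
  n=3: λ₃ = 26.19π²/2.774² - 8.7 ≈ 24.891
Since 2.91π²/2.774² ≈ 3.732 < 8.7, λ₁ < 0.
The n=1 mode grows fastest (−λₙ is largest for n=1) → dominates.
Asymptotic: T ~ c₁ sin(πx/2.774) e^{4.968t} (exponential growth at rate −λ₁ ≈ 4.968).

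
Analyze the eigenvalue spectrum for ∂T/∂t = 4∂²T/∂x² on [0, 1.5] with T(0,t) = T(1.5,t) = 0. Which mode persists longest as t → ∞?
Eigenvalues: λₙ = 4n²π²/1.5².
First three modes:
  n=1: λ₁ = 4π²/1.5² ≈ 17.546
  n=2: λ₂ = 16π²/1.5² ≈ 70.184 (4× faster decay)
  n=3: λ₃ = 36π²/1.5² ≈ 157.914 (9× faster decay)
As t → ∞, higher modes decay exponentially faster. The n=1 mode dominates: T ~ c₁ sin(πx/1.5) e^{-λ₁t}.
Decay rate: λ₁ = 4π²/1.5² ≈ 17.546.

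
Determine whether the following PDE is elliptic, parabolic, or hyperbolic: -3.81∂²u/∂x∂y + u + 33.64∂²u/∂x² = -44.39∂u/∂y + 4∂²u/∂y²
Rewriting in standard form: 33.64∂²u/∂x² - 3.81∂²u/∂x∂y - 4∂²u/∂y² + 44.39∂u/∂y + u = 0. Coefficients: A = 33.64, B = -3.81, C = -4. B² - 4AC = 552.7561, which is positive, so the equation is hyperbolic.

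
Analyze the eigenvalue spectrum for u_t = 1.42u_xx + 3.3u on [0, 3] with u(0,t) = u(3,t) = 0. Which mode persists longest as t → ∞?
Eigenvalues: λₙ = 1.42n²π²/3² - 3.3.
First three modes:
  n=1: λ₁ = 1.42π²/3² - 3.3 ≈ -1.743
  n=2: λ₂ = 5.68π²/3² - 3.3 ≈ 2.929
  n=3: λ₃ = 12.78π²/3² - 3.3 ≈ 10.715
Since 1.42π²/3² ≈ 1.557 < 3.3, λ₁ < 0.
The n=1 mode grows fastest (−λₙ is largest for n=1) → dominates.
Asymptotic: u ~ c₁ sin(πx/3) e^{1.743t} (exponential growth at rate −λ₁ ≈ 1.743).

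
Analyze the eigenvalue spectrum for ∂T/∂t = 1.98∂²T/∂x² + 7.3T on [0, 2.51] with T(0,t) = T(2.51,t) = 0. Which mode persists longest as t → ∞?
Eigenvalues: λₙ = 1.98n²π²/2.51² - 7.3.
First three modes:
  n=1: λ₁ = 1.98π²/2.51² - 7.3 ≈ -4.198
  n=2: λ₂ = 7.92π²/2.51² - 7.3 ≈ 5.107
  n=3: λ₃ = 17.82π²/2.51² - 7.3 ≈ 20.616
Since 1.98π²/2.51² ≈ 3.102 < 7.3, λ₁ < 0.
The n=1 mode grows fastest (−λₙ is largest for n=1) → dominates.
Asymptotic: T ~ c₁ sin(πx/2.51) e^{4.198t} (exponential growth at rate −λ₁ ≈ 4.198).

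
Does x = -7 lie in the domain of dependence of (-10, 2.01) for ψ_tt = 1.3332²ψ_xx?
No. The domain of dependence is [-12.679732, -7.320268], and -7 is outside this interval.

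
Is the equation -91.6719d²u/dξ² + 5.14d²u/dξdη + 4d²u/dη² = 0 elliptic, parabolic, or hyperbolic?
Computing B² - 4AC with A = -91.6719, B = 5.14, C = 4: discriminant = 1493.17 (positive). Answer: hyperbolic.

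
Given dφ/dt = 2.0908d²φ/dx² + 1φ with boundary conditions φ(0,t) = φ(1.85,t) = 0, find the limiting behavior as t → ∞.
φ → 0. Diffusion dominates reaction (r=1 < κπ²/L²≈6.03); solution decays.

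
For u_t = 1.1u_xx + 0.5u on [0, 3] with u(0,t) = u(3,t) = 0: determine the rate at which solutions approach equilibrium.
Eigenvalues: λₙ = 1.1n²π²/3² - 0.5.
First three modes:
  n=1: λ₁ = 1.1π²/3² - 0.5 ≈ 0.706
  n=2: λ₂ = 4.4π²/3² - 0.5 ≈ 4.325
  n=3: λ₃ = 9.9π²/3² - 0.5 ≈ 10.357
Since 1.1π²/3² ≈ 1.206 > 0.5, all λₙ > 0.
The n=1 mode decays slowest → dominates as t → ∞.
Asymptotic: u ~ c₁ sin(πx/3) e^{-λ₁t} with decay rate λ₁ ≈ 0.706.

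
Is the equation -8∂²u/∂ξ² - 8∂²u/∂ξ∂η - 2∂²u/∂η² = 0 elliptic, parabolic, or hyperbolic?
Computing B² - 4AC with A = -8, B = -8, C = -2: discriminant = 0 (zero). Answer: parabolic.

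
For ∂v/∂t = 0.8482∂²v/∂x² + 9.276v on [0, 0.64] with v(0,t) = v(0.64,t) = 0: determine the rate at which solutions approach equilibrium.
Eigenvalues: λₙ = 0.8482n²π²/0.64² - 9.276.
First three modes:
  n=1: λ₁ = 0.8482π²/0.64² - 9.276 ≈ 11.162
  n=2: λ₂ = 3.3928π²/0.64² - 9.276 ≈ 72.476
  n=3: λ₃ = 7.6338π²/0.64² - 9.276 ≈ 174.666
Since 0.8482π²/0.64² ≈ 20.438 > 9.276, all λₙ > 0.
The n=1 mode decays slowest → dominates as t → ∞.
Asymptotic: v ~ c₁ sin(πx/0.64) e^{-λ₁t} with decay rate λ₁ ≈ 11.162.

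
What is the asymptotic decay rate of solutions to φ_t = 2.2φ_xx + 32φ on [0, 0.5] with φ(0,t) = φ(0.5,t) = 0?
Eigenvalues: λₙ = 2.2n²π²/0.5² - 32.
First three modes:
  n=1: λ₁ = 2.2π²/0.5² - 32 ≈ 54.853
  n=2: λ₂ = 8.8π²/0.5² - 32 ≈ 315.41
  n=3: λ₃ = 19.8π²/0.5² - 32 ≈ 749.673
Since 2.2π²/0.5² ≈ 86.853 > 32, all λₙ > 0.
The n=1 mode decays slowest → dominates as t → ∞.
Asymptotic: φ ~ c₁ sin(πx/0.5) e^{-λ₁t} with decay rate λ₁ ≈ 54.853.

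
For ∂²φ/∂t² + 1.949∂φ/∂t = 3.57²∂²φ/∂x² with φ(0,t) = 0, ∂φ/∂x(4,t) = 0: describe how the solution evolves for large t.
φ → 0. Damping (γ=1.949) dissipates energy; oscillations decay exponentially.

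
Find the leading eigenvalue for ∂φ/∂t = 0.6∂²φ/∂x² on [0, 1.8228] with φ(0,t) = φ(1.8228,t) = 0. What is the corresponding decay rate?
Eigenvalues: λₙ = 0.6n²π²/1.8228².
First three modes:
  n=1: λ₁ = 0.6π²/1.8228² ≈ 1.782
  n=2: λ₂ = 2.4π²/1.8228² ≈ 7.129 (4× faster decay)
  n=3: λ₃ = 5.4π²/1.8228² ≈ 16.04 (9× faster decay)
As t → ∞, higher modes decay exponentially faster. The n=1 mode dominates: φ ~ c₁ sin(πx/1.8228) e^{-λ₁t}.
Decay rate: λ₁ = 0.6π²/1.8228² ≈ 1.782.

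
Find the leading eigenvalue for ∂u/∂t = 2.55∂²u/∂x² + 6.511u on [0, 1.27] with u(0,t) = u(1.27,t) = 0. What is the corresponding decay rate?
Eigenvalues: λₙ = 2.55n²π²/1.27² - 6.511.
First three modes:
  n=1: λ₁ = 2.55π²/1.27² - 6.511 ≈ 9.093
  n=2: λ₂ = 10.2π²/1.27² - 6.511 ≈ 55.905
  n=3: λ₃ = 22.95π²/1.27² - 6.511 ≈ 133.924
Since 2.55π²/1.27² ≈ 15.604 > 6.511, all λₙ > 0.
The n=1 mode decays slowest → dominates as t → ∞.
Asymptotic: u ~ c₁ sin(πx/1.27) e^{-λ₁t} with decay rate λ₁ ≈ 9.093.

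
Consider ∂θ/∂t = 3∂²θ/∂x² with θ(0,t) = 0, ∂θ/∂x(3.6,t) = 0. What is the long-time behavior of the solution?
As t → ∞, θ → 0. Heat escapes through the Dirichlet boundary.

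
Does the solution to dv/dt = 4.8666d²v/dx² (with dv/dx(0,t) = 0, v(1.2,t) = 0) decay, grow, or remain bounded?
v → 0. Heat escapes through the Dirichlet boundary.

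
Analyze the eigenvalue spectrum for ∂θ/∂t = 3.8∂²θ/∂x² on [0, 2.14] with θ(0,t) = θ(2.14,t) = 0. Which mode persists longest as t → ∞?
Eigenvalues: λₙ = 3.8n²π²/2.14².
First three modes:
  n=1: λ₁ = 3.8π²/2.14² ≈ 8.189
  n=2: λ₂ = 15.2π²/2.14² ≈ 32.758 (4× faster decay)
  n=3: λ₃ = 34.2π²/2.14² ≈ 73.705 (9× faster decay)
As t → ∞, higher modes decay exponentially faster. The n=1 mode dominates: θ ~ c₁ sin(πx/2.14) e^{-λ₁t}.
Decay rate: λ₁ = 3.8π²/2.14² ≈ 8.189.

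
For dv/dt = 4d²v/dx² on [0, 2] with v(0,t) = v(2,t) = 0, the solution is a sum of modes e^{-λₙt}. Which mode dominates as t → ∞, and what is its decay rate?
Eigenvalues: λₙ = 4n²π²/2².
First three modes:
  n=1: λ₁ = 4π²/2² ≈ 9.87
  n=2: λ₂ = 16π²/2² ≈ 39.478 (4× faster decay)
  n=3: λ₃ = 36π²/2² ≈ 88.826 (9× faster decay)
As t → ∞, higher modes decay exponentially faster. The n=1 mode dominates: v ~ c₁ sin(πx/2) e^{-λ₁t}.
Decay rate: λ₁ = 4π²/2² ≈ 9.87.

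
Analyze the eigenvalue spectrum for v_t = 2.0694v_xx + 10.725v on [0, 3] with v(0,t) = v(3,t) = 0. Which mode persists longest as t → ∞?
Eigenvalues: λₙ = 2.0694n²π²/3² - 10.725.
First three modes:
  n=1: λ₁ = 2.0694π²/3² - 10.725 ≈ -8.456
  n=2: λ₂ = 8.2776π²/3² - 10.725 ≈ -1.648
  n=3: λ₃ = 18.6246π²/3² - 10.725 ≈ 9.699
Since 2.0694π²/3² ≈ 2.269 < 10.725, λ₁ < 0.
The n=1 mode grows fastest (−λₙ is largest for n=1) → dominates.
Asymptotic: v ~ c₁ sin(πx/3) e^{8.456t} (exponential growth at rate −λ₁ ≈ 8.456).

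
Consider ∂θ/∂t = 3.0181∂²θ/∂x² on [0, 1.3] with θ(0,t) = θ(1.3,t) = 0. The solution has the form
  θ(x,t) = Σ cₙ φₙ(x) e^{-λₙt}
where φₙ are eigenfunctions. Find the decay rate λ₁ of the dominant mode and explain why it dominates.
Eigenvalues: λₙ = 3.0181n²π²/1.3².
First three modes:
  n=1: λ₁ = 3.0181π²/1.3² ≈ 17.626
  n=2: λ₂ = 12.0724π²/1.3² ≈ 70.503 (4× faster decay)
  n=3: λ₃ = 27.1629π²/1.3² ≈ 158.631 (9× faster decay)
As t → ∞, higher modes decay exponentially faster. The n=1 mode dominates: θ ~ c₁ sin(πx/1.3) e^{-λ₁t}.
Decay rate: λ₁ = 3.0181π²/1.3² ≈ 17.626.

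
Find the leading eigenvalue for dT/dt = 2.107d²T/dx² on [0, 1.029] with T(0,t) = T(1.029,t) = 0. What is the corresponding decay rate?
Eigenvalues: λₙ = 2.107n²π²/1.029².
First three modes:
  n=1: λ₁ = 2.107π²/1.029² ≈ 19.64
  n=2: λ₂ = 8.428π²/1.029² ≈ 78.559 (4× faster decay)
  n=3: λ₃ = 18.963π²/1.029² ≈ 176.757 (9× faster decay)
As t → ∞, higher modes decay exponentially faster. The n=1 mode dominates: T ~ c₁ sin(πx/1.029) e^{-λ₁t}.
Decay rate: λ₁ = 2.107π²/1.029² ≈ 19.64.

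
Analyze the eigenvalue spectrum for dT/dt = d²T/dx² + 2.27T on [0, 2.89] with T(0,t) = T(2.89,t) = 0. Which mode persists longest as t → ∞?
Eigenvalues: λₙ = n²π²/2.89² - 2.27.
First three modes:
  n=1: λ₁ = π²/2.89² - 2.27 ≈ -1.088
  n=2: λ₂ = 4π²/2.89² - 2.27 ≈ 2.457
  n=3: λ₃ = 9π²/2.89² - 2.27 ≈ 8.365
Since π²/2.89² ≈ 1.182 < 2.27, λ₁ < 0.
The n=1 mode grows fastest (−λₙ is largest for n=1) → dominates.
Asymptotic: T ~ c₁ sin(πx/2.89) e^{1.088t} (exponential growth at rate −λ₁ ≈ 1.088).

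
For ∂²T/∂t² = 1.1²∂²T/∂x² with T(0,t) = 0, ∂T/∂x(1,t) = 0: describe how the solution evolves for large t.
T oscillates (no decay). Energy is conserved; the solution oscillates indefinitely as standing waves.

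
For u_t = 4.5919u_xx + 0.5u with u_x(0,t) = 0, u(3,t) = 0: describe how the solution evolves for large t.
u → 0. Diffusion dominates reaction (r=0.5 < κπ²/(4L²)≈1.26); solution decays.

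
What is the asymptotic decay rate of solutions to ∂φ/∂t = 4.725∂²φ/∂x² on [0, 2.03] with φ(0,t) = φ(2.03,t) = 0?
Eigenvalues: λₙ = 4.725n²π²/2.03².
First three modes:
  n=1: λ₁ = 4.725π²/2.03² ≈ 11.316
  n=2: λ₂ = 18.9π²/2.03² ≈ 45.266 (4× faster decay)
  n=3: λ₃ = 42.525π²/2.03² ≈ 101.848 (9× faster decay)
As t → ∞, higher modes decay exponentially faster. The n=1 mode dominates: φ ~ c₁ sin(πx/2.03) e^{-λ₁t}.
Decay rate: λ₁ = 4.725π²/2.03² ≈ 11.316.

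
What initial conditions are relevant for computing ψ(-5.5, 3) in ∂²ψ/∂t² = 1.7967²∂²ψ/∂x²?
Domain of dependence: [-10.8901, -0.1099]. Signals travel at speed 1.7967, so data within |x - -5.5| ≤ 1.7967·3 = 5.3901 can reach the point.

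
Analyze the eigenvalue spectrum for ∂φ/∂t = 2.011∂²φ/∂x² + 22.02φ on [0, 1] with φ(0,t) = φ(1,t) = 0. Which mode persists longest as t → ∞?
Eigenvalues: λₙ = 2.011n²π²/1² - 22.02.
First three modes:
  n=1: λ₁ = 2.011π² - 22.02 ≈ -2.172
  n=2: λ₂ = 8.044π² - 22.02 ≈ 57.371
  n=3: λ₃ = 18.099π² - 22.02 ≈ 156.61
Since 2.011π² ≈ 19.848 < 22.02, λ₁ < 0.
The n=1 mode grows fastest (−λₙ is largest for n=1) → dominates.
Asymptotic: φ ~ c₁ sin(πx/1) e^{2.172t} (exponential growth at rate −λ₁ ≈ 2.172).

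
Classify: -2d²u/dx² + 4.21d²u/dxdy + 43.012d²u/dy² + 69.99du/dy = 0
Hyperbolic (discriminant = 361.8201).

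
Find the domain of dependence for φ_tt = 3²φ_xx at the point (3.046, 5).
Domain of dependence: [-11.954, 18.046]. Signals travel at speed 3, so data within |x - 3.046| ≤ 3·5 = 15 can reach the point.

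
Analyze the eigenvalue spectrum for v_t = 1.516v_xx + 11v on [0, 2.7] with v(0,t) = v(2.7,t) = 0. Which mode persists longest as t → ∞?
Eigenvalues: λₙ = 1.516n²π²/2.7² - 11.
First three modes:
  n=1: λ₁ = 1.516π²/2.7² - 11 ≈ -8.948
  n=2: λ₂ = 6.064π²/2.7² - 11 ≈ -2.79
  n=3: λ₃ = 13.644π²/2.7² - 11 ≈ 7.472
Since 1.516π²/2.7² ≈ 2.052 < 11, λ₁ < 0.
The n=1 mode grows fastest (−λₙ is largest for n=1) → dominates.
Asymptotic: v ~ c₁ sin(πx/2.7) e^{8.948t} (exponential growth at rate −λ₁ ≈ 8.948).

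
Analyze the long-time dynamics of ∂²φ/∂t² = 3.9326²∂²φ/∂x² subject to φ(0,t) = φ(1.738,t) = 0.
Long-time behavior: φ oscillates (no decay). Energy is conserved; the solution oscillates indefinitely as standing waves.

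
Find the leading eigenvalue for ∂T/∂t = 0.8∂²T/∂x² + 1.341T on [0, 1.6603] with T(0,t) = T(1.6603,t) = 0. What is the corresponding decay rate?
Eigenvalues: λₙ = 0.8n²π²/1.6603² - 1.341.
First three modes:
  n=1: λ₁ = 0.8π²/1.6603² - 1.341 ≈ 1.523
  n=2: λ₂ = 3.2π²/1.6603² - 1.341 ≈ 10.116
  n=3: λ₃ = 7.2π²/1.6603² - 1.341 ≈ 24.438
Since 0.8π²/1.6603² ≈ 2.864 > 1.341, all λₙ > 0.
The n=1 mode decays slowest → dominates as t → ∞.
Asymptotic: T ~ c₁ sin(πx/1.6603) e^{-λ₁t} with decay rate λ₁ ≈ 1.523.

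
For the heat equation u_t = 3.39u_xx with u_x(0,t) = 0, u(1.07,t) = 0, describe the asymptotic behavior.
u → 0. Heat escapes through the Dirichlet boundary.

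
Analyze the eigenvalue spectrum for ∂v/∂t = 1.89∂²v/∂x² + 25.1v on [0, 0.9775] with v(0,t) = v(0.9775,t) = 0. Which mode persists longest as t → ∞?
Eigenvalues: λₙ = 1.89n²π²/0.9775² - 25.1.
First three modes:
  n=1: λ₁ = 1.89π²/0.9775² - 25.1 ≈ -5.578
  n=2: λ₂ = 7.56π²/0.9775² - 25.1 ≈ 52.989
  n=3: λ₃ = 17.01π²/0.9775² - 25.1 ≈ 150.6
Since 1.89π²/0.9775² ≈ 19.522 < 25.1, λ₁ < 0.
The n=1 mode grows fastest (−λₙ is largest for n=1) → dominates.
Asymptotic: v ~ c₁ sin(πx/0.9775) e^{5.578t} (exponential growth at rate −λ₁ ≈ 5.578).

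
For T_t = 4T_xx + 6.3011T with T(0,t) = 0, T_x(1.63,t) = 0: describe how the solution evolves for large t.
T grows unboundedly. Reaction dominates diffusion (r=6.3011 > κπ²/(4L²)≈3.71); solution grows exponentially.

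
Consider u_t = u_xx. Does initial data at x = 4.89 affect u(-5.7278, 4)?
Yes, for any finite x. The heat equation has infinite propagation speed, so all initial data affects all points at any t > 0.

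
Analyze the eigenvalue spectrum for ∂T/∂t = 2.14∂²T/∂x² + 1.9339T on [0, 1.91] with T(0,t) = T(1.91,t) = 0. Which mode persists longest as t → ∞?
Eigenvalues: λₙ = 2.14n²π²/1.91² - 1.9339.
First three modes:
  n=1: λ₁ = 2.14π²/1.91² - 1.9339 ≈ 3.856
  n=2: λ₂ = 8.56π²/1.91² - 1.9339 ≈ 21.224
  n=3: λ₃ = 19.26π²/1.91² - 1.9339 ≈ 50.172
Since 2.14π²/1.91² ≈ 5.79 > 1.9339, all λₙ > 0.
The n=1 mode decays slowest → dominates as t → ∞.
Asymptotic: T ~ c₁ sin(πx/1.91) e^{-λ₁t} with decay rate λ₁ ≈ 3.856.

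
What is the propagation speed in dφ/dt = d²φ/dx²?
Infinite. The heat equation is parabolic, not hyperbolic, so disturbances propagate instantly.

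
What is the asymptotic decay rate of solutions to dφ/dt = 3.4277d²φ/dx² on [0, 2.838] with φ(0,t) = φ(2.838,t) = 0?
Eigenvalues: λₙ = 3.4277n²π²/2.838².
First three modes:
  n=1: λ₁ = 3.4277π²/2.838² ≈ 4.2
  n=2: λ₂ = 13.7108π²/2.838² ≈ 16.801 (4× faster decay)
  n=3: λ₃ = 30.8493π²/2.838² ≈ 37.802 (9× faster decay)
As t → ∞, higher modes decay exponentially faster. The n=1 mode dominates: φ ~ c₁ sin(πx/2.838) e^{-λ₁t}.
Decay rate: λ₁ = 3.4277π²/2.838² ≈ 4.2.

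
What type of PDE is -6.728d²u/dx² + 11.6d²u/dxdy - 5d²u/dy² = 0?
With A = -6.728, B = 11.6, C = -5, the discriminant is 0. This is a parabolic PDE.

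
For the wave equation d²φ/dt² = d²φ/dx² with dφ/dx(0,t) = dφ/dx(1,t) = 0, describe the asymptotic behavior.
φ oscillates about a mean that drifts linearly in t (generically unbounded; no decay). There is no damping, so the nonconstant modes persist as standing waves (energy conserved, no decay). But with Neumann conditions at both ends the constant mode has eigenvalue 0: the spatial mean M(t) of φ satisfies M'' = 0, so M(t) = M(0) + M'(0)·t. Unless the initial velocity has zero mean (∫φ_t(x,0)dx = 0), the solution grows linearly in t (unbounded, though not exponentially); if it does have zero mean, the solution stays bounded and simply oscillates.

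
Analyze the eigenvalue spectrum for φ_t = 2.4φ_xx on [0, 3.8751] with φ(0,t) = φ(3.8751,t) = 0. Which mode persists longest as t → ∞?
Eigenvalues: λₙ = 2.4n²π²/3.8751².
First three modes:
  n=1: λ₁ = 2.4π²/3.8751² ≈ 1.577
  n=2: λ₂ = 9.6π²/3.8751² ≈ 6.31 (4× faster decay)
  n=3: λ₃ = 21.6π²/3.8751² ≈ 14.197 (9× faster decay)
As t → ∞, higher modes decay exponentially faster. The n=1 mode dominates: φ ~ c₁ sin(πx/3.8751) e^{-λ₁t}.
Decay rate: λ₁ = 2.4π²/3.8751² ≈ 1.577.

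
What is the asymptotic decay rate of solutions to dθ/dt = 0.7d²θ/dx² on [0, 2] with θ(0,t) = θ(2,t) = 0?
Eigenvalues: λₙ = 0.7n²π²/2².
First three modes:
  n=1: λ₁ = 0.7π²/2² ≈ 1.727
  n=2: λ₂ = 2.8π²/2² ≈ 6.909 (4× faster decay)
  n=3: λ₃ = 6.3π²/2² ≈ 15.545 (9× faster decay)
As t → ∞, higher modes decay exponentially faster. The n=1 mode dominates: θ ~ c₁ sin(πx/2) e^{-λ₁t}.
Decay rate: λ₁ = 0.7π²/2² ≈ 1.727.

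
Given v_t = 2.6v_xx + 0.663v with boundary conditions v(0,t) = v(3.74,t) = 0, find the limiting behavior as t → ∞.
v → 0. Diffusion dominates reaction (r=0.663 < κπ²/L²≈1.83); solution decays.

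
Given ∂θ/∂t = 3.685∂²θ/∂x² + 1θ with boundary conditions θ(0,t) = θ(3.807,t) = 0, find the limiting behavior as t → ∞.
θ → 0. Diffusion dominates reaction (r=1 < κπ²/L²≈2.51); solution decays.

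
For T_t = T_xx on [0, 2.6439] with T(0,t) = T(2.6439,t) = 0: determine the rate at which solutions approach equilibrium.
Eigenvalues: λₙ = n²π²/2.6439².
First three modes:
  n=1: λ₁ = π²/2.6439² ≈ 1.412
  n=2: λ₂ = 4π²/2.6439² ≈ 5.648 (4× faster decay)
  n=3: λ₃ = 9π²/2.6439² ≈ 12.707 (9× faster decay)
As t → ∞, higher modes decay exponentially faster. The n=1 mode dominates: T ~ c₁ sin(πx/2.6439) e^{-λ₁t}.
Decay rate: λ₁ = π²/2.6439² ≈ 1.412.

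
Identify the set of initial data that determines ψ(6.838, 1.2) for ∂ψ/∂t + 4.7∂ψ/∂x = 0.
A single point: x = 1.198. The characteristic through (6.838, 1.2) is x - 4.7t = const, so x = 6.838 - 4.7·1.2 = 1.198.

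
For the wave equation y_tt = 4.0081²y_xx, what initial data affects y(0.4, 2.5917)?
Domain of dependence: [-9.98779277, 10.78779277]. Signals travel at speed 4.0081, so data within |x - 0.4| ≤ 4.0081·2.5917 = 10.38779277 can reach the point.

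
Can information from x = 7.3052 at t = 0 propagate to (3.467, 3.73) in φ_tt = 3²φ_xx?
Yes. The domain of dependence is [-7.723, 14.657], and 7.3052 ∈ [-7.723, 14.657].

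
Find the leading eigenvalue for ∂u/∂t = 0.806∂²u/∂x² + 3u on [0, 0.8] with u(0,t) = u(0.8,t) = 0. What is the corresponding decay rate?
Eigenvalues: λₙ = 0.806n²π²/0.8² - 3.
First three modes:
  n=1: λ₁ = 0.806π²/0.8² - 3 ≈ 9.43
  n=2: λ₂ = 3.224π²/0.8² - 3 ≈ 46.718
  n=3: λ₃ = 7.254π²/0.8² - 3 ≈ 108.866
Since 0.806π²/0.8² ≈ 12.43 > 3, all λₙ > 0.
The n=1 mode decays slowest → dominates as t → ∞.
Asymptotic: u ~ c₁ sin(πx/0.8) e^{-λ₁t} with decay rate λ₁ ≈ 9.43.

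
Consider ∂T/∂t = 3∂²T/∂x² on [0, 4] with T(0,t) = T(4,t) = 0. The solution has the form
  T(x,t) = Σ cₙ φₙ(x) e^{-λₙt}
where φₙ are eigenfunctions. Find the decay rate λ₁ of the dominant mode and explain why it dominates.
Eigenvalues: λₙ = 3n²π²/4².
First three modes:
  n=1: λ₁ = 3π²/4² ≈ 1.851
  n=2: λ₂ = 12π²/4² ≈ 7.402 (4× faster decay)
  n=3: λ₃ = 27π²/4² ≈ 16.655 (9× faster decay)
As t → ∞, higher modes decay exponentially faster. The n=1 mode dominates: T ~ c₁ sin(πx/4) e^{-λ₁t}.
Decay rate: λ₁ = 3π²/4² ≈ 1.851.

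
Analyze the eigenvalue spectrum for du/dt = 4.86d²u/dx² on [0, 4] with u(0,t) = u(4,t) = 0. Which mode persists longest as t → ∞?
Eigenvalues: λₙ = 4.86n²π²/4².
First three modes:
  n=1: λ₁ = 4.86π²/4² ≈ 2.998
  n=2: λ₂ = 19.44π²/4² ≈ 11.992 (4× faster decay)
  n=3: λ₃ = 43.74π²/4² ≈ 26.981 (9× faster decay)
As t → ∞, higher modes decay exponentially faster. The n=1 mode dominates: u ~ c₁ sin(πx/4) e^{-λ₁t}.
Decay rate: λ₁ = 4.86π²/4² ≈ 2.998.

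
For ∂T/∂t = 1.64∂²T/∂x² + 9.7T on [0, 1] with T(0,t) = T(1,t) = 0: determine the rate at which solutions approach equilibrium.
Eigenvalues: λₙ = 1.64n²π²/1² - 9.7.
First three modes:
  n=1: λ₁ = 1.64π² - 9.7 ≈ 6.486
  n=2: λ₂ = 6.56π² - 9.7 ≈ 55.045
  n=3: λ₃ = 14.76π² - 9.7 ≈ 135.975
Since 1.64π² ≈ 16.186 > 9.7, all λₙ > 0.
The n=1 mode decays slowest → dominates as t → ∞.
Asymptotic: T ~ c₁ sin(πx/1) e^{-λ₁t} with decay rate λ₁ ≈ 6.486.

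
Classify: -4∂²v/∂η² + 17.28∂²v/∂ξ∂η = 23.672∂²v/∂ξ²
Rewriting in standard form: -23.672∂²v/∂ξ² + 17.28∂²v/∂ξ∂η - 4∂²v/∂η² = 0. Elliptic (discriminant = -80.1536).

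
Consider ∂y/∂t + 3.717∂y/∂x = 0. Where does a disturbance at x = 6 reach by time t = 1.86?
At x = 12.91362. The characteristic carries data from (6, 0) to (12.91362, 1.86).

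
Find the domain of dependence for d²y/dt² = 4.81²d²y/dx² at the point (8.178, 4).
Domain of dependence: [-11.062, 27.418]. Signals travel at speed 4.81, so data within |x - 8.178| ≤ 4.81·4 = 19.24 can reach the point.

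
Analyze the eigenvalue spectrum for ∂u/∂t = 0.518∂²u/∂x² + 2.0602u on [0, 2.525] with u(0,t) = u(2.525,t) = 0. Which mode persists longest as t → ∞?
Eigenvalues: λₙ = 0.518n²π²/2.525² - 2.0602.
First three modes:
  n=1: λ₁ = 0.518π²/2.525² - 2.0602 ≈ -1.258
  n=2: λ₂ = 2.072π²/2.525² - 2.0602 ≈ 1.147
  n=3: λ₃ = 4.662π²/2.525² - 2.0602 ≈ 5.157
Since 0.518π²/2.525² ≈ 0.802 < 2.0602, λ₁ < 0.
The n=1 mode grows fastest (−λₙ is largest for n=1) → dominates.
Asymptotic: u ~ c₁ sin(πx/2.525) e^{1.258t} (exponential growth at rate −λ₁ ≈ 1.258).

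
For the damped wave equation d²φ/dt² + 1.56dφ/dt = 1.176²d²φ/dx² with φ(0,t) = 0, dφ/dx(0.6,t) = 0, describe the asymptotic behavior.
φ → 0. Damping (γ=1.56) dissipates energy; oscillations decay exponentially.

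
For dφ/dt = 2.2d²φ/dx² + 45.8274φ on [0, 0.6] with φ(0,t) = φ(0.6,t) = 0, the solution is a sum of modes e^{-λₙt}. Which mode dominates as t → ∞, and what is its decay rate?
Eigenvalues: λₙ = 2.2n²π²/0.6² - 45.8274.
First three modes:
  n=1: λ₁ = 2.2π²/0.6² - 45.8274 ≈ 14.487
  n=2: λ₂ = 8.8π²/0.6² - 45.8274 ≈ 195.43
  n=3: λ₃ = 19.8π²/0.6² - 45.8274 ≈ 497.001
Since 2.2π²/0.6² ≈ 60.314 > 45.8274, all λₙ > 0.
The n=1 mode decays slowest → dominates as t → ∞.
Asymptotic: φ ~ c₁ sin(πx/0.6) e^{-λ₁t} with decay rate λ₁ ≈ 14.487.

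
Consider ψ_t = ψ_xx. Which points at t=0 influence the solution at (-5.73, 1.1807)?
The entire real line. The heat equation has infinite propagation speed: any initial disturbance instantly affects all points (though exponentially small far away).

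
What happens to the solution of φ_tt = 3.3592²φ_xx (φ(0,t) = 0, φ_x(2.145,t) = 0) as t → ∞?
φ oscillates (no decay). Energy is conserved; the solution oscillates indefinitely as standing waves.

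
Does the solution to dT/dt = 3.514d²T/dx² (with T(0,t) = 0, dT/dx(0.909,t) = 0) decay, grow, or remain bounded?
T → 0. Heat escapes through the Dirichlet boundary.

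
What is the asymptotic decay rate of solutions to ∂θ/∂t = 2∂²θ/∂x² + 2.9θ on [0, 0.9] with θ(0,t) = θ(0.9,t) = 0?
Eigenvalues: λₙ = 2n²π²/0.9² - 2.9.
First three modes:
  n=1: λ₁ = 2π²/0.9² - 2.9 ≈ 21.469
  n=2: λ₂ = 8π²/0.9² - 2.9 ≈ 94.578
  n=3: λ₃ = 18π²/0.9² - 2.9 ≈ 216.425
Since 2π²/0.9² ≈ 24.369 > 2.9, all λₙ > 0.
The n=1 mode decays slowest → dominates as t → ∞.
Asymptotic: θ ~ c₁ sin(πx/0.9) e^{-λ₁t} with decay rate λ₁ ≈ 21.469.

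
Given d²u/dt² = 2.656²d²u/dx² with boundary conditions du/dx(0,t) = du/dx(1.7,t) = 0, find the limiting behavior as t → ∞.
u oscillates about a mean that drifts linearly in t (generically unbounded; no decay). There is no damping, so the nonconstant modes persist as standing waves (energy conserved, no decay). But with Neumann conditions at both ends the constant mode has eigenvalue 0: the spatial mean M(t) of u satisfies M'' = 0, so M(t) = M(0) + M'(0)·t. Unless the initial velocity has zero mean (∫u_t(x,0)dx = 0), the solution grows linearly in t (unbounded, though not exponentially); if it does have zero mean, the solution stays bounded and simply oscillates.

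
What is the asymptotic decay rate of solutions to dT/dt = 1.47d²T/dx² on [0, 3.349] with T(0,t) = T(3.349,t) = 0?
Eigenvalues: λₙ = 1.47n²π²/3.349².
First three modes:
  n=1: λ₁ = 1.47π²/3.349² ≈ 1.294
  n=2: λ₂ = 5.88π²/3.349² ≈ 5.174 (4× faster decay)
  n=3: λ₃ = 13.23π²/3.349² ≈ 11.642 (9× faster decay)
As t → ∞, higher modes decay exponentially faster. The n=1 mode dominates: T ~ c₁ sin(πx/3.349) e^{-λ₁t}.
Decay rate: λ₁ = 1.47π²/3.349² ≈ 1.294.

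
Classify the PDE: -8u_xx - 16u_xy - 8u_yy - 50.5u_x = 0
A = -8, B = -16, C = -8. Discriminant B² - 4AC = 0. Since 0 = 0, parabolic.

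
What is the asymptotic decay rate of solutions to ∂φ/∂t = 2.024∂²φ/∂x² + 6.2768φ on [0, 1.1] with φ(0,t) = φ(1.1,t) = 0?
Eigenvalues: λₙ = 2.024n²π²/1.1² - 6.2768.
First three modes:
  n=1: λ₁ = 2.024π²/1.1² - 6.2768 ≈ 10.232
  n=2: λ₂ = 8.096π²/1.1² - 6.2768 ≈ 59.76
  n=3: λ₃ = 18.216π²/1.1² - 6.2768 ≈ 142.306
Since 2.024π²/1.1² ≈ 16.509 > 6.2768, all λₙ > 0.
The n=1 mode decays slowest → dominates as t → ∞.
Asymptotic: φ ~ c₁ sin(πx/1.1) e^{-λ₁t} with decay rate λ₁ ≈ 10.232.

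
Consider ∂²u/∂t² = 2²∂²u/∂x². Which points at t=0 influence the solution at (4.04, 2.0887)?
Domain of dependence: [-0.1374, 8.2174]. Signals travel at speed 2, so data within |x - 4.04| ≤ 2·2.0887 = 4.1774 can reach the point.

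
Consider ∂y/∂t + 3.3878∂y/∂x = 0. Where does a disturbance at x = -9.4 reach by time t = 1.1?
At x = -5.67342. The characteristic carries data from (-9.4, 0) to (-5.67342, 1.1).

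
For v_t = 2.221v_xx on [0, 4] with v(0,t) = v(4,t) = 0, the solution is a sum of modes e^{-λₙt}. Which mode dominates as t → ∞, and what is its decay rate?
Eigenvalues: λₙ = 2.221n²π²/4².
First three modes:
  n=1: λ₁ = 2.221π²/4² ≈ 1.37
  n=2: λ₂ = 8.884π²/4² ≈ 5.48 (4× faster decay)
  n=3: λ₃ = 19.989π²/4² ≈ 12.33 (9× faster decay)
As t → ∞, higher modes decay exponentially faster. The n=1 mode dominates: v ~ c₁ sin(πx/4) e^{-λ₁t}.
Decay rate: λ₁ = 2.221π²/4² ≈ 1.37.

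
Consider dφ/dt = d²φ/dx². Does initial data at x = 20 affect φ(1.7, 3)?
Yes, for any finite x. The heat equation has infinite propagation speed, so all initial data affects all points at any t > 0.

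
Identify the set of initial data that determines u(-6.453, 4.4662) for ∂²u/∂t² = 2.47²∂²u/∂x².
Domain of dependence: [-17.484514, 4.578514]. Signals travel at speed 2.47, so data within |x - -6.453| ≤ 2.47·4.4662 = 11.031514 can reach the point.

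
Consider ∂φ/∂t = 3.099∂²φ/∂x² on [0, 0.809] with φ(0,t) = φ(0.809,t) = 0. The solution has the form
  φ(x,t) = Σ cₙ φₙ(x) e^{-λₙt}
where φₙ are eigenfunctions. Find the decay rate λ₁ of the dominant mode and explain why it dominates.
Eigenvalues: λₙ = 3.099n²π²/0.809².
First three modes:
  n=1: λ₁ = 3.099π²/0.809² ≈ 46.733
  n=2: λ₂ = 12.396π²/0.809² ≈ 186.932 (4× faster decay)
  n=3: λ₃ = 27.891π²/0.809² ≈ 420.598 (9× faster decay)
As t → ∞, higher modes decay exponentially faster. The n=1 mode dominates: φ ~ c₁ sin(πx/0.809) e^{-λ₁t}.
Decay rate: λ₁ = 3.099π²/0.809² ≈ 46.733.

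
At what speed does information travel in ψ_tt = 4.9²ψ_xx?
Speed = 4.9. Information travels along characteristics x = x₀ ± 4.9t.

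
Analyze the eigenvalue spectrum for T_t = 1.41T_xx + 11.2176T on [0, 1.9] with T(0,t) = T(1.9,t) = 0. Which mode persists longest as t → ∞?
Eigenvalues: λₙ = 1.41n²π²/1.9² - 11.2176.
First three modes:
  n=1: λ₁ = 1.41π²/1.9² - 11.2176 ≈ -7.363
  n=2: λ₂ = 5.64π²/1.9² - 11.2176 ≈ 4.202
  n=3: λ₃ = 12.69π²/1.9² - 11.2176 ≈ 23.476
Since 1.41π²/1.9² ≈ 3.855 < 11.2176, λ₁ < 0.
The n=1 mode grows fastest (−λₙ is largest for n=1) → dominates.
Asymptotic: T ~ c₁ sin(πx/1.9) e^{7.363t} (exponential growth at rate −λ₁ ≈ 7.363).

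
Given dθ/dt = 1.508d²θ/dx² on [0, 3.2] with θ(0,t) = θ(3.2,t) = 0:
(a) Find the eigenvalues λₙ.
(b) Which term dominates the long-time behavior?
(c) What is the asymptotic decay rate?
Eigenvalues: λₙ = 1.508n²π²/3.2².
First three modes:
  n=1: λ₁ = 1.508π²/3.2² ≈ 1.453
  n=2: λ₂ = 6.032π²/3.2² ≈ 5.814 (4× faster decay)
  n=3: λ₃ = 13.572π²/3.2² ≈ 13.081 (9× faster decay)
As t → ∞, higher modes decay exponentially faster. The n=1 mode dominates: θ ~ c₁ sin(πx/3.2) e^{-λ₁t}.
Decay rate: λ₁ = 1.508π²/3.2² ≈ 1.453.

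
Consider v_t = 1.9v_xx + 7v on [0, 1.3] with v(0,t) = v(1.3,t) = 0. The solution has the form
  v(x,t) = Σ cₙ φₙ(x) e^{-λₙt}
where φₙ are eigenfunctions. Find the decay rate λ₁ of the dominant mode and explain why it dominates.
Eigenvalues: λₙ = 1.9n²π²/1.3² - 7.
First three modes:
  n=1: λ₁ = 1.9π²/1.3² - 7 ≈ 4.096
  n=2: λ₂ = 7.6π²/1.3² - 7 ≈ 37.384
  n=3: λ₃ = 17.1π²/1.3² - 7 ≈ 92.864
Since 1.9π²/1.3² ≈ 11.096 > 7, all λₙ > 0.
The n=1 mode decays slowest → dominates as t → ∞.
Asymptotic: v ~ c₁ sin(πx/1.3) e^{-λ₁t} with decay rate λ₁ ≈ 4.096.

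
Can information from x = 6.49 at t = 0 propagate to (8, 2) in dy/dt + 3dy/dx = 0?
No. Only data at x = 2 affects (8, 2). Advection has one-way propagation along characteristics.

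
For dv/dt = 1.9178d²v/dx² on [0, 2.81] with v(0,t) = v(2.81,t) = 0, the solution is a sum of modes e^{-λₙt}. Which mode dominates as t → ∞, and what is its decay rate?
Eigenvalues: λₙ = 1.9178n²π²/2.81².
First three modes:
  n=1: λ₁ = 1.9178π²/2.81² ≈ 2.397
  n=2: λ₂ = 7.6712π²/2.81² ≈ 9.588 (4× faster decay)
  n=3: λ₃ = 17.2602π²/2.81² ≈ 21.574 (9× faster decay)
As t → ∞, higher modes decay exponentially faster. The n=1 mode dominates: v ~ c₁ sin(πx/2.81) e^{-λ₁t}.
Decay rate: λ₁ = 1.9178π²/2.81² ≈ 2.397.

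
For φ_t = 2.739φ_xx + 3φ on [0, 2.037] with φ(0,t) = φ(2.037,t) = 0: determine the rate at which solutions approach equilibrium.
Eigenvalues: λₙ = 2.739n²π²/2.037² - 3.
First three modes:
  n=1: λ₁ = 2.739π²/2.037² - 3 ≈ 3.515
  n=2: λ₂ = 10.956π²/2.037² - 3 ≈ 23.06
  n=3: λ₃ = 24.651π²/2.037² - 3 ≈ 55.634
Since 2.739π²/2.037² ≈ 6.515 > 3, all λₙ > 0.
The n=1 mode decays slowest → dominates as t → ∞.
Asymptotic: φ ~ c₁ sin(πx/2.037) e^{-λ₁t} with decay rate λ₁ ≈ 3.515.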